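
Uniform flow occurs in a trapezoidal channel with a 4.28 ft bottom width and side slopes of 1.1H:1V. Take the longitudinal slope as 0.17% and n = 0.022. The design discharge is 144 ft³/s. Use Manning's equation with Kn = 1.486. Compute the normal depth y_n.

y_n = 3.79 ft

Manning's equation rearranged: A R^(2/3) = nQ / (1.486·√S) = 0.022 × 144 / (1.486 × √0.0017) = 51.71.
Trying y = 2.84 ft: A R^(2/3) = 29.39 — short.
Trying y = 3.79 ft: A R^(2/3) = 51.83 — ≈ 51.71.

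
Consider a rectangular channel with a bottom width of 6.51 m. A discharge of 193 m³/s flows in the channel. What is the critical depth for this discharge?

For a rectangular channel, critical depth y_c = (q²/g)^(1/3) where q = Q/b = 193/6.51 = 29.65 m²/s.
So y_c = (29.65²/9.81)^(1/3) = 4.47 m.

y_c = 4.47 m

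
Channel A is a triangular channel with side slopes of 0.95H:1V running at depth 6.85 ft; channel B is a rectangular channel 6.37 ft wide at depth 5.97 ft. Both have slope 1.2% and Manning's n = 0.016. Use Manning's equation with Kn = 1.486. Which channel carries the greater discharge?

channel A

Channel A: For a triangular section with side slope z = 0.95: A = zy² = 0.95×6.85² = 44.58 ft²; P = 2y√(1+z²) = 2×6.85×1.379 = 18.9 ft. Hydraulic radius R = A/P = 44.58/18.9 = 2.359 ft. Q_A = (1.486/0.016)·44.58·2.359^(2/3)·√0.012 = 803.7 ft³/s.
Channel B: Flow area A = b·y = 6.37 × 5.97 = 38.03 ft². Wetted perimeter P = b + 2y = 6.37 + 2×5.97 = 18.31 ft. Hydraulic radius R = A/P = 38.03/18.31 = 2.077 ft. Q_B = (1.486/0.016)·38.03·2.077^(2/3)·√0.012 = 629.8 ft³/s.
Q_A = 803.7 ft³/s vs Q_B = 629.8 ft³/s, so channel A carries more.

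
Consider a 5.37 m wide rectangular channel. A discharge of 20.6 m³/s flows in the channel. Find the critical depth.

For a rectangular channel, critical depth y_c = (q²/g)^(1/3) where q = Q/b = 20.6/5.37 = 3.836 m²/s.
So y_c = (3.836²/9.81)^(1/3) = 1.14 m.

y_c = 1.14 m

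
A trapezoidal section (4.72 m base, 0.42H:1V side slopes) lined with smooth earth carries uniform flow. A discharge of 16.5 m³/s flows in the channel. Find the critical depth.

y_c = 1.04 m

At critical depth, Q² T / (g A³) = 1, i.e. A³/T = Q²/g = 16.5²/9.81 = 27.75.
At y = 1.3 m: A³/T = 55.2 — over.
At y = 0.786 m: A³/T = 11.62 — short.
At y = 1.04 m: A³/T = 27.58 — close enough.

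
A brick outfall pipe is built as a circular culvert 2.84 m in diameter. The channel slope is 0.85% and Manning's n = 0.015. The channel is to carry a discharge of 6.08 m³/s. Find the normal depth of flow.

Manning's equation rearranged: A R^(2/3) = nQ / (1·√S) = 0.015 × 6.08 / (√0.0085) = 0.9892.
Try y = 0.969 m: A R^(2/3) = 1.263 — over.
Try y = 0.758 m: A R^(2/3) = 0.7859 — short.
Try y = 0.853 m: A R^(2/3) = 0.9895 — close enough.

y_n = 0.853 m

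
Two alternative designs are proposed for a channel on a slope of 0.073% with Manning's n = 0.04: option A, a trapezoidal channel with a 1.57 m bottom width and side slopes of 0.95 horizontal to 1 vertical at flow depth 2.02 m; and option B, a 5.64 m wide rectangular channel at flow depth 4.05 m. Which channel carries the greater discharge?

channel B

Channel A: With bottom width b = 1.57 m and side slope z = 0.95: A = (b + zy)y = (1.57 + 0.95×2.02)×2.02 = 7.048 m²; P = b + 2y√(1+z²) = 1.57 + 2×2.02×1.379 = 7.142 m. Hydraulic radius R = A/P = 7.048/7.142 = 0.9867 m. Q_A = (1/0.04)·7.048·0.9867^(2/3)·√0.00073 = 4.718 m³/s.
Channel B: Flow area A = b·y = 5.64 × 4.05 = 22.84 m². Wetted perimeter P = b + 2y = 5.64 + 2×4.05 = 13.74 m. Hydraulic radius R = A/P = 22.84/13.74 = 1.662 m. Q_B = (1/0.04)·22.84·1.662^(2/3)·√0.00073 = 21.65 m³/s.
Q_A = 4.718 m³/s vs Q_B = 21.65 m³/s, so channel B carries more.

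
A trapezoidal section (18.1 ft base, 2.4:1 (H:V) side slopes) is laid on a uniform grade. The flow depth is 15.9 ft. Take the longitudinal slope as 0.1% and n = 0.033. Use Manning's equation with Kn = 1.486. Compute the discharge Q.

With bottom width b = 18.1 ft and side slope z = 2.4: A = (b + zy)y = (18.1 + 2.4×15.9)×15.9 = 894.5 ft²; P = b + 2y√(1+z²) = 18.1 + 2×15.9×2.6 = 100.8 ft.
Hydraulic radius R = A/P = 894.5/100.8 = 8.876 ft.
Manning's equation: Q = (1.486/n) A R^(2/3) S^(1/2) = (1.486/0.033) × 894.5 × 8.876^(2/3) × 0.001^(1/2) = 5460 ft³/s.

Q = 5460 ft³/s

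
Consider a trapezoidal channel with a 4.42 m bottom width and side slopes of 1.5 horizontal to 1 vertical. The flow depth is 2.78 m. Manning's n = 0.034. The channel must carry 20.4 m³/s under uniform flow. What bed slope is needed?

S = 0.000432

With bottom width b = 4.42 m and side slope z = 1.5: A = (b + zy)y = (4.42 + 1.5×2.78)×2.78 = 23.88 m²; P = b + 2y√(1+z²) = 4.42 + 2×2.78×1.803 = 14.44 m.
Hydraulic radius R = A/P = 23.88/14.44 = 1.653 m.
From Manning's equation, S = [nQ / (1 A R^(2/3))]² = [0.034 × 20.4 / (1 × 23.88 × 1.653^(2/3))]² = 0.000432.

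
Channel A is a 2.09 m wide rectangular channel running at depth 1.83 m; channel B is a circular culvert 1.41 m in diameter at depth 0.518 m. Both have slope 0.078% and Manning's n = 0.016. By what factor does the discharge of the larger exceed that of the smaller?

Channel A: Flow area A = b·y = 2.09 × 1.83 = 3.825 m². Wetted perimeter P = b + 2y = 2.09 + 2×1.83 = 5.75 m. Hydraulic radius R = A/P = 3.825/5.75 = 0.6652 m. Q_A = (1/0.016)·3.825·0.6652^(2/3)·√0.00078 = 5.087 m³/s.
Channel B: For a circular section of diameter D = 1.41 m at depth y = 0.518 m, the central angle is θ = 2 arccos(1 − 2y/D) = 2.605 rad. Then A = (D²/8)(θ − sin θ) = 0.5202 m² and P = Dθ/2 = 1.836 m. Hydraulic radius R = A/P = 0.5202/1.836 = 0.2833 m. Q_B = (1/0.016)·0.5202·0.2833^(2/3)·√0.00078 = 0.3916 m³/s.
The larger discharge is 5.087 m³/s and the smaller is 0.3916 m³/s; the ratio is 13.

13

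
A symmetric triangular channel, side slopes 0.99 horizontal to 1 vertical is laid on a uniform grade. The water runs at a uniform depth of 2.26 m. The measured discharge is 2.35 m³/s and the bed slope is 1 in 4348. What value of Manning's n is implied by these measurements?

For a triangular section with side slope z = 0.99: A = zy² = 0.99×2.26² = 5.057 m²; P = 2y√(1+z²) = 2×2.26×1.407 = 6.36 m.
Hydraulic radius R = A/P = 5.057/6.36 = 0.795 m.
Rearranging Manning's equation: n = (1/Q) A R^(2/3) S^(1/2) = (1/2.35) × 5.057 × 0.795^(2/3) × √0.00023 = 0.028.

n = 0.028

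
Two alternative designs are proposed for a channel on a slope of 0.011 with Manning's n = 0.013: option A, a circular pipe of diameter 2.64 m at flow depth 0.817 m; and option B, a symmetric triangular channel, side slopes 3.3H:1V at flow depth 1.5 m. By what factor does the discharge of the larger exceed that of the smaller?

Channel A: For a circular section of diameter D = 2.64 m at depth y = 0.817 m, the central angle is θ = 2 arccos(1 − 2y/D) = 2.36 rad. Then A = (D²/8)(θ − sin θ) = 1.442 m² and P = Dθ/2 = 3.115 m. Hydraulic radius R = A/P = 1.442/3.115 = 0.4629 m. Q_A = (1/0.013)·1.442·0.4629^(2/3)·√0.011 = 6.961 m³/s.
Channel B: For a triangular section with side slope z = 3.3: A = zy² = 3.3×1.5² = 7.425 m²; P = 2y√(1+z²) = 2×1.5×3.448 = 10.34 m. Hydraulic radius R = A/P = 7.425/10.34 = 0.7178 m. Q_B = (1/0.013)·7.425·0.7178^(2/3)·√0.011 = 48.02 m³/s.
The larger discharge is 48.02 m³/s and the smaller is 6.961 m³/s; the ratio is 6.9.

6.9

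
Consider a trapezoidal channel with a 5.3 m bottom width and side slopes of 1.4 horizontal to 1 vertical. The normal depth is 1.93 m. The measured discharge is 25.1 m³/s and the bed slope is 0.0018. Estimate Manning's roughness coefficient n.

With bottom width b = 5.3 m and side slope z = 1.4: A = (b + zy)y = (5.3 + 1.4×1.93)×1.93 = 15.44 m²; P = b + 2y√(1+z²) = 5.3 + 2×1.93×1.72 = 11.94 m.
Hydraulic radius R = A/P = 15.44/11.94 = 1.293 m.
Rearranging Manning's equation: n = (1/Q) A R^(2/3) S^(1/2) = (1/25.1) × 15.44 × 1.293^(2/3) × √0.0018 = 0.031.

n = 0.031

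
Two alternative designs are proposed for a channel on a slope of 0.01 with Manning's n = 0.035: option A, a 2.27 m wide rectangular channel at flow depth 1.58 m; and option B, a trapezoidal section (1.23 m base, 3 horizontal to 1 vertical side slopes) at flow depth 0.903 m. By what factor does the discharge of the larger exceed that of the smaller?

Channel A: Flow area A = b·y = 2.27 × 1.58 = 3.587 m². Wetted perimeter P = b + 2y = 2.27 + 2×1.58 = 5.43 m. Hydraulic radius R = A/P = 3.587/5.43 = 0.6605 m. Q_A = (1/0.035)·3.587·0.6605^(2/3)·√0.01 = 7.772 m³/s.
Channel B: With bottom width b = 1.23 m and side slope z = 3: A = (b + zy)y = (1.23 + 3×0.903)×0.903 = 3.557 m²; P = b + 2y√(1+z²) = 1.23 + 2×0.903×3.162 = 6.941 m. Hydraulic radius R = A/P = 3.557/6.941 = 0.5124 m. Q_B = (1/0.035)·3.557·0.5124^(2/3)·√0.01 = 6.508 m³/s.
The larger discharge is 7.772 m³/s and the smaller is 6.508 m³/s; the ratio is 1.19.

1.19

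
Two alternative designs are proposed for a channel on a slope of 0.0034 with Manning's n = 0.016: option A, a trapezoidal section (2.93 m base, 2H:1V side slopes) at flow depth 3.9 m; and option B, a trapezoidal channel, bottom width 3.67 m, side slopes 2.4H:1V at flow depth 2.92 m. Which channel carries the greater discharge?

Channel A: With bottom width b = 2.93 m and side slope z = 2: A = (b + zy)y = (2.93 + 2×3.9)×3.9 = 41.85 m²; P = b + 2y√(1+z²) = 2.93 + 2×3.9×2.236 = 20.37 m. Hydraulic radius R = A/P = 41.85/20.37 = 2.054 m. Q_A = (1/0.016)·41.85·2.054^(2/3)·√0.0034 = 246.4 m³/s.
Channel B: With bottom width b = 3.67 m and side slope z = 2.4: A = (b + zy)y = (3.67 + 2.4×2.92)×2.92 = 31.18 m²; P = b + 2y√(1+z²) = 3.67 + 2×2.92×2.6 = 18.85 m. Hydraulic radius R = A/P = 31.18/18.85 = 1.654 m. Q_B = (1/0.016)·31.18·1.654^(2/3)·√0.0034 = 158.9 m³/s.
Q_A = 246.4 m³/s vs Q_B = 158.9 m³/s, so channel A carries more.

channel A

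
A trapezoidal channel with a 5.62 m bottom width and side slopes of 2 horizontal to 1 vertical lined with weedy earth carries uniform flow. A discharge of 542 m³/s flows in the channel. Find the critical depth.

y_c = 5.61 m

At critical depth, Q² T / (g A³) = 1, i.e. A³/T = Q²/g = 542²/9.81 = 29950.
At y = 7.03 m: A³/T = 78490 — high.
At y = 4.53 m: A³/T = 12390 — low.
At y = 5.61 m: A³/T = 30050 — ≈ 29950.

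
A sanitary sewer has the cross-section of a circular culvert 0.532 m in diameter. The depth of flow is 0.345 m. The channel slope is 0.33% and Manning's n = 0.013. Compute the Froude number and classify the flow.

subcritical

For a circular section of diameter D = 0.532 m at depth y = 0.345 m, the central angle is θ = 2 arccos(1 − 2y/D) = 3.745 rad. Then A = (D²/8)(θ − sin θ) = 0.1525 m² and P = Dθ/2 = 0.9961 m.
Hydraulic radius R = A/P = 0.1525/0.9961 = 0.1531 m.
V = (1/n) R^(2/3) √S = (1/0.013) × 0.1531^(2/3) × √0.0033 = 1.265 m/s. Hydraulic depth D_h = A/T = 0.1525/0.508 = 0.3003 m.
Froude number Fr = V/√(g·D_h) = 1.265/√(9.81×0.3003) = 0.737, which is less than 1, so the flow is subcritical.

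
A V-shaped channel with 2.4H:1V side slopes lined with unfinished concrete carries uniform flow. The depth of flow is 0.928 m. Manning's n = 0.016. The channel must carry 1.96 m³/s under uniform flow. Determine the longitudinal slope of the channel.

S = 0.000713

For a triangular section with side slope z = 2.4: A = zy² = 2.4×0.928² = 2.067 m²; P = 2y√(1+z²) = 2×0.928×2.6 = 4.826 m.
Hydraulic radius R = A/P = 2.067/4.826 = 0.4283 m.
From Manning's equation, S = [nQ / (1 A R^(2/3))]² = [0.016 × 1.96 / (1 × 2.067 × 0.4283^(2/3))]² = 0.000713.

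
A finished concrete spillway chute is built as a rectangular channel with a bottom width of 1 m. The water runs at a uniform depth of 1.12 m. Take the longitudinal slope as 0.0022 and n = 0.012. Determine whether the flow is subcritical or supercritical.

Flow area A = b·y = 1 × 1.12 = 1.12 m². Wetted perimeter P = b + 2y = 1 + 2×1.12 = 3.24 m.
Hydraulic radius R = A/P = 1.12/3.24 = 0.3457 m.
V = (1/n) R^(2/3) √S = (1/0.012) × 0.3457^(2/3) × √0.0022 = 1.925 m/s. Hydraulic depth D_h = A/T = 1.12/1 = 1.12 m.
Froude number Fr = V/√(g·D_h) = 1.925/√(9.81×1.12) = 0.581, which is less than 1, so the flow is subcritical.

subcritical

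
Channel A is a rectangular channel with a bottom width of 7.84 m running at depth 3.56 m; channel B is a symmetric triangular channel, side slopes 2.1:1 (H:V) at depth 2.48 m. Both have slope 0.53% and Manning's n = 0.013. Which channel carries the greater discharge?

Channel A: Flow area A = b·y = 7.84 × 3.56 = 27.91 m². Wetted perimeter P = b + 2y = 7.84 + 2×3.56 = 14.96 m. Hydraulic radius R = A/P = 27.91/14.96 = 1.866 m. Q_A = (1/0.013)·27.91·1.866^(2/3)·√0.0053 = 236.9 m³/s.
Channel B: For a triangular section with side slope z = 2.1: A = zy² = 2.1×2.48² = 12.92 m²; P = 2y√(1+z²) = 2×2.48×2.326 = 11.54 m. Hydraulic radius R = A/P = 12.92/11.54 = 1.12 m. Q_B = (1/0.013)·12.92·1.12^(2/3)·√0.0053 = 77.99 m³/s.
Q_A = 236.9 m³/s vs Q_B = 77.99 m³/s, so channel A carries more.

channel A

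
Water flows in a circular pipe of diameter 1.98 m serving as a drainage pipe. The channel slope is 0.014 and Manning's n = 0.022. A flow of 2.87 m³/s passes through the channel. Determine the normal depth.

y_n = 0.712 m

Manning's equation rearranged: A R^(2/3) = nQ / (1·√S) = 0.022 × 2.87 / (√0.014) = 0.5336.
Trying y = 0.869 m: A R^(2/3) = 0.7677 — over.
Trying y = 0.712 m: A R^(2/3) = 0.533 — ≈ 0.5336.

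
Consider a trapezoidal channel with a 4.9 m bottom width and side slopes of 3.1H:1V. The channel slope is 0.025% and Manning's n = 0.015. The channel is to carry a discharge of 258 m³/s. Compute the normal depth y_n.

Manning's equation rearranged: A R^(2/3) = nQ / (1·√S) = 0.015 × 258 / (√0.00025) = 244.8.
At y = 6.65 m: A R^(2/3) = 392.5 — high.
At y = 4.86 m: A R^(2/3) = 186 — low.
At y = 5.46 m: A R^(2/3) = 244.8 — close enough.

y_n = 5.46 m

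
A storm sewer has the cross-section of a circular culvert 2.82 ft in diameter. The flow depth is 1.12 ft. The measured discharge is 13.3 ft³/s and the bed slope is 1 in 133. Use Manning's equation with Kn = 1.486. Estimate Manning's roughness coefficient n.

n = 0.0159

For a circular section of diameter D = 2.82 ft at depth y = 1.12 ft, the central angle is θ = 2 arccos(1 − 2y/D) = 2.727 rad. Then A = (D²/8)(θ − sin θ) = 2.311 ft² and P = Dθ/2 = 3.845 ft.
Hydraulic radius R = A/P = 2.311/3.845 = 0.6009 ft.
Rearranging Manning's equation: n = (1.486/Q) A R^(2/3) S^(1/2) = (1.486/13.3) × 2.311 × 0.6009^(2/3) × √0.007519 = 0.0159.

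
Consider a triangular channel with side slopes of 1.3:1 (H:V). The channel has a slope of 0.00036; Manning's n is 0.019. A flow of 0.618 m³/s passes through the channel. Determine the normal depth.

y_n = 0.954 m

Manning's equation rearranged: A R^(2/3) = nQ / (1·√S) = 0.019 × 0.618 / (√0.00036) = 0.6189.
At y = 0.788 m: A R^(2/3) = 0.3716 — short.
At y = 1.07 m: A R^(2/3) = 0.8401 — over.
At y = 0.954 m: A R^(2/3) = 0.6186 — close enough.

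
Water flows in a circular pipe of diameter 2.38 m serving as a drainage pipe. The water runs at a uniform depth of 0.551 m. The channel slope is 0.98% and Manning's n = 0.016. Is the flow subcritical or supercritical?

supercritical

For a circular section of diameter D = 2.38 m at depth y = 0.551 m, the central angle is θ = 2 arccos(1 − 2y/D) = 2.008 rad. Then A = (D²/8)(θ − sin θ) = 0.7802 m² and P = Dθ/2 = 2.389 m.
Hydraulic radius R = A/P = 0.7802/2.389 = 0.3265 m.
V = (1/n) R^(2/3) √S = (1/0.016) × 0.3265^(2/3) × √0.0098 = 2.934 m/s. Hydraulic depth D_h = A/T = 0.7802/2.008 = 0.3886 m.
Froude number Fr = V/√(g·D_h) = 2.934/√(9.81×0.3886) = 1.5, which is greater than 1, so the flow is supercritical.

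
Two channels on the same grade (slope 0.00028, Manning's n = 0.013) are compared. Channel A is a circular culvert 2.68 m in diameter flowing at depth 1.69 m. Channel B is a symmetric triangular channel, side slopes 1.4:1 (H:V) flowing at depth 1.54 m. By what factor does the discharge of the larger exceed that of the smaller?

Channel A: For a circular section of diameter D = 2.68 m at depth y = 1.69 m, the central angle is θ = 2 arccos(1 − 2y/D) = 3.67 rad. Then A = (D²/8)(θ − sin θ) = 3.748 m² and P = Dθ/2 = 4.918 m. Hydraulic radius R = A/P = 3.748/4.918 = 0.7621 m. Q_A = (1/0.013)·3.748·0.7621^(2/3)·√0.00028 = 4.025 m³/s.
Channel B: For a triangular section with side slope z = 1.4: A = zy² = 1.4×1.54² = 3.32 m²; P = 2y√(1+z²) = 2×1.54×1.72 = 5.299 m. Hydraulic radius R = A/P = 3.32/5.299 = 0.6266 m. Q_B = (1/0.013)·3.32·0.6266^(2/3)·√0.00028 = 3.129 m³/s.
The larger discharge is 4.025 m³/s and the smaller is 3.129 m³/s; the ratio is 1.29.

1.29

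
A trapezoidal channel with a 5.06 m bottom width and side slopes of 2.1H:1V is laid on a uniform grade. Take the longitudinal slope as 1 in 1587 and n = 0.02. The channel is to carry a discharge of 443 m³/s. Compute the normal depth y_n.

y_n = 7.21 m

Manning's equation rearranged: A R^(2/3) = nQ / (1·√S) = 0.02 × 443 / (√0.0006301) = 353.
At y = 8.62 m: A R^(2/3) = 537.8 — too large.
At y = 7.21 m: A R^(2/3) = 353 — close enough.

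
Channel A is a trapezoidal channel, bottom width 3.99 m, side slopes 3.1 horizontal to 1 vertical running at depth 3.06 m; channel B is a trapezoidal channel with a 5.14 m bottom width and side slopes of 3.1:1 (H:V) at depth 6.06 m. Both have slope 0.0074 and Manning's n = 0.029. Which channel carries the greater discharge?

Channel A: With bottom width b = 3.99 m and side slope z = 3.1: A = (b + zy)y = (3.99 + 3.1×3.06)×3.06 = 41.24 m²; P = b + 2y√(1+z²) = 3.99 + 2×3.06×3.257 = 23.92 m. Hydraulic radius R = A/P = 41.24/23.92 = 1.724 m. Q_A = (1/0.029)·41.24·1.724^(2/3)·√0.0074 = 175.8 m³/s.
Channel B: With bottom width b = 5.14 m and side slope z = 3.1: A = (b + zy)y = (5.14 + 3.1×6.06)×6.06 = 145 m²; P = b + 2y√(1+z²) = 5.14 + 2×6.06×3.257 = 44.62 m. Hydraulic radius R = A/P = 145/44.62 = 3.25 m. Q_B = (1/0.029)·145·3.25^(2/3)·√0.0074 = 943.6 m³/s.
Q_A = 175.8 m³/s vs Q_B = 943.6 m³/s, so channel B carries more.

channel B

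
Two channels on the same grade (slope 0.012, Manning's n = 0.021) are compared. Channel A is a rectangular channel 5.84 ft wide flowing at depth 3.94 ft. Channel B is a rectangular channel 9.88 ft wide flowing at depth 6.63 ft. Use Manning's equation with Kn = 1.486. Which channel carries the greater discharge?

channel B

Channel A: Flow area A = b·y = 5.84 × 3.94 = 23.01 ft². Wetted perimeter P = b + 2y = 5.84 + 2×3.94 = 13.72 ft. Hydraulic radius R = A/P = 23.01/13.72 = 1.677 ft. Q_A = (1.486/0.021)·23.01·1.677^(2/3)·√0.012 = 251.8 ft³/s.
Channel B: Flow area A = b·y = 9.88 × 6.63 = 65.5 ft². Wetted perimeter P = b + 2y = 9.88 + 2×6.63 = 23.14 ft. Hydraulic radius R = A/P = 65.5/23.14 = 2.831 ft. Q_B = (1.486/0.021)·65.5·2.831^(2/3)·√0.012 = 1016 ft³/s.
Q_A = 251.8 ft³/s vs Q_B = 1016 ft³/s, so channel B carries more.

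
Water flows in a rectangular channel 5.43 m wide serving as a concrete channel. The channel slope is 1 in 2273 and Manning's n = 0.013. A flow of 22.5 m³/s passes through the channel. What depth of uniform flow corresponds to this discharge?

Manning's equation rearranged: A R^(2/3) = nQ / (1·√S) = 0.013 × 22.5 / (√0.0004399) = 13.95.
Trying y = 1.6 m: A R^(2/3) = 8.727 — short.
Trying y = 2.82 m: A R^(2/3) = 19.01 — over.
Trying y = 2.24 m: A R^(2/3) = 13.94 — close enough.

y_n = 2.24 m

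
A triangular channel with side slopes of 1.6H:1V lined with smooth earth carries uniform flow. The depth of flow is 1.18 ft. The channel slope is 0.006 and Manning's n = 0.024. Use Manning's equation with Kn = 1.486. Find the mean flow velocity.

For a triangular section with side slope z = 1.6: A = zy² = 1.6×1.18² = 2.228 ft²; P = 2y√(1+z²) = 2×1.18×1.887 = 4.453 ft.
Hydraulic radius R = A/P = 2.228/4.453 = 0.5003 ft.
From Manning's equation, V = (1.486/n) R^(2/3) S^(1/2) = (1.486/0.024) × 0.5003^(2/3) × 0.006^(1/2) = 3.02 ft/s.

V = 3.02 ft/s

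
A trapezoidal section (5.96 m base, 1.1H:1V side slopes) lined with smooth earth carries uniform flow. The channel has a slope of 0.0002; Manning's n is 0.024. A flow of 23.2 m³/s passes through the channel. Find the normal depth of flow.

Manning's equation rearranged: A R^(2/3) = nQ / (1·√S) = 0.024 × 23.2 / (√0.0002) = 39.37.
At y = 2.1 m: A R^(2/3) = 21.97 — too small.
At y = 3.14 m: A R^(2/3) = 45.86 — too large.
At y = 2.89 m: A R^(2/3) = 39.3 — matches.

y_n = 2.89 m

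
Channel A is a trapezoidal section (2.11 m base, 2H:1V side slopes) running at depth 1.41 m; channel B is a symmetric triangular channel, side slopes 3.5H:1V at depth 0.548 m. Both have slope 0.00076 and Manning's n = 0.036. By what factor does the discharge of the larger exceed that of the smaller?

Channel A: With bottom width b = 2.11 m and side slope z = 2: A = (b + zy)y = (2.11 + 2×1.41)×1.41 = 6.951 m²; P = b + 2y√(1+z²) = 2.11 + 2×1.41×2.236 = 8.416 m. Hydraulic radius R = A/P = 6.951/8.416 = 0.826 m. Q_A = (1/0.036)·6.951·0.826^(2/3)·√0.00076 = 4.686 m³/s.
Channel B: For a triangular section with side slope z = 3.5: A = zy² = 3.5×0.548² = 1.051 m²; P = 2y√(1+z²) = 2×0.548×3.64 = 3.99 m. Hydraulic radius R = A/P = 1.051/3.99 = 0.2635 m. Q_B = (1/0.036)·1.051·0.2635^(2/3)·√0.00076 = 0.3308 m³/s.
The larger discharge is 4.686 m³/s and the smaller is 0.3308 m³/s; the ratio is 14.2.

14.2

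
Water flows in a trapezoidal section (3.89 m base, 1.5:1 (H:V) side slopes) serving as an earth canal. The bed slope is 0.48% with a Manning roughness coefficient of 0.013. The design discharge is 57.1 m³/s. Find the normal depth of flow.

Manning's equation rearranged: A R^(2/3) = nQ / (1·√S) = 0.013 × 57.1 / (√0.0048) = 10.71.
Try y = 1.31 m: A R^(2/3) = 7.099 — too small.
Try y = 1.76 m: A R^(2/3) = 12.42 — too large.
Try y = 1.63 m: A R^(2/3) = 10.72 — matches.

y_n = 1.63 m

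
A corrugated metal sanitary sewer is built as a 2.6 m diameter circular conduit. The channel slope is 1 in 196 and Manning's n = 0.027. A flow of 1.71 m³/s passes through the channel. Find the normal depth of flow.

Manning's equation rearranged: A R^(2/3) = nQ / (1·√S) = 0.027 × 1.71 / (√0.005102) = 0.6464.
At y = 0.499 m: A R^(2/3) = 0.3209 — short.
At y = 0.835 m: A R^(2/3) = 0.8896 — over.
At y = 0.708 m: A R^(2/3) = 0.6459 — close enough.

y_n = 0.708 m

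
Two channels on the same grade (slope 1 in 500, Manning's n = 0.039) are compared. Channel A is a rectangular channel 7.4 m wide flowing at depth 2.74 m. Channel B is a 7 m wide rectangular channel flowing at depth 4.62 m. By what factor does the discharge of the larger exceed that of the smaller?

1.87

Channel A: Flow area A = b·y = 7.4 × 2.74 = 20.28 m². Wetted perimeter P = b + 2y = 7.4 + 2×2.74 = 12.88 m. Hydraulic radius R = A/P = 20.28/12.88 = 1.574 m. Q_A = (1/0.039)·20.28·1.574^(2/3)·√0.002 = 31.46 m³/s.
Channel B: Flow area A = b·y = 7 × 4.62 = 32.34 m². Wetted perimeter P = b + 2y = 7 + 2×4.62 = 16.24 m. Hydraulic radius R = A/P = 32.34/16.24 = 1.991 m. Q_B = (1/0.039)·32.34·1.991^(2/3)·√0.002 = 58.7 m³/s.
The larger discharge is 58.7 m³/s and the smaller is 31.46 m³/s; the ratio is 1.87.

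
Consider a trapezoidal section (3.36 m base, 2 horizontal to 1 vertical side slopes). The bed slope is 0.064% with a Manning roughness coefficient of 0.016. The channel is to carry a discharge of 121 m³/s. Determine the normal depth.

Manning's equation rearranged: A R^(2/3) = nQ / (1·√S) = 0.016 × 121 / (√0.00064) = 76.53.
Try y = 2.88 m: A R^(2/3) = 36.19 — short.
Try y = 4.72 m: A R^(2/3) = 110.4 — over.
Try y = 4.03 m: A R^(2/3) = 76.72 — matches.

y_n = 4.03 m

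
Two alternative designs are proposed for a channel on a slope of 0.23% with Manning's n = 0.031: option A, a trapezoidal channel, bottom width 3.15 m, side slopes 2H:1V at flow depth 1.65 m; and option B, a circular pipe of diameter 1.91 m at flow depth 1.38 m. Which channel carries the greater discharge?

channel A

Channel A: With bottom width b = 3.15 m and side slope z = 2: A = (b + zy)y = (3.15 + 2×1.65)×1.65 = 10.64 m²; P = b + 2y√(1+z²) = 3.15 + 2×1.65×2.236 = 10.53 m. Hydraulic radius R = A/P = 10.64/10.53 = 1.011 m. Q_A = (1/0.031)·10.64·1.011^(2/3)·√0.0023 = 16.58 m³/s.
Channel B: For a circular section of diameter D = 1.91 m at depth y = 1.38 m, the central angle is θ = 2 arccos(1 − 2y/D) = 4.064 rad. Then A = (D²/8)(θ − sin θ) = 2.217 m² and P = Dθ/2 = 3.881 m. Hydraulic radius R = A/P = 2.217/3.881 = 0.5712 m. Q_B = (1/0.031)·2.217·0.5712^(2/3)·√0.0023 = 2.361 m³/s.
Q_A = 16.58 m³/s vs Q_B = 2.361 m³/s, so channel A carries more.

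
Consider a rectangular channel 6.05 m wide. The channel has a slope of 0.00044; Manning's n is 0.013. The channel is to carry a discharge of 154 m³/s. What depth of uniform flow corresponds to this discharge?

y_n = 9.13 m

Manning's equation rearranged: A R^(2/3) = nQ / (1·√S) = 0.013 × 154 / (√0.00044) = 95.44.
Trying y = 10.8 m: A R^(2/3) = 115.9 — over.
Trying y = 7.82 m: A R^(2/3) = 79.57 — short.
Trying y = 9.13 m: A R^(2/3) = 95.47 — ≈ 95.44.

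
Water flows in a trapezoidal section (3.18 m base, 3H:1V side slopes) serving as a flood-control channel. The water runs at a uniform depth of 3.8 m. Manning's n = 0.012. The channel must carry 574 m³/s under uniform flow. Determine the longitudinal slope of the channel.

S = 0.00599

With bottom width b = 3.18 m and side slope z = 3: A = (b + zy)y = (3.18 + 3×3.8)×3.8 = 55.4 m²; P = b + 2y√(1+z²) = 3.18 + 2×3.8×3.162 = 27.21 m.
Hydraulic radius R = A/P = 55.4/27.21 = 2.036 m.
From Manning's equation, S = [nQ / (1 A R^(2/3))]² = [0.012 × 574 / (1 × 55.4 × 2.036^(2/3))]² = 0.00599.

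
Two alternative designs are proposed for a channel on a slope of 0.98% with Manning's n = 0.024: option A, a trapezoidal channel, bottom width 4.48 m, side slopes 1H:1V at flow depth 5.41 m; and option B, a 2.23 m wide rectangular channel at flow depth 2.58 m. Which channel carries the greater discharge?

Channel A: With bottom width b = 4.48 m and side slope z = 1: A = (b + zy)y = (4.48 + 1×5.41)×5.41 = 53.5 m²; P = b + 2y√(1+z²) = 4.48 + 2×5.41×1.414 = 19.78 m. Hydraulic radius R = A/P = 53.5/19.78 = 2.705 m. Q_A = (1/0.024)·53.5·2.705^(2/3)·√0.0098 = 428.4 m³/s.
Channel B: Flow area A = b·y = 2.23 × 2.58 = 5.753 m². Wetted perimeter P = b + 2y = 2.23 + 2×2.58 = 7.39 m. Hydraulic radius R = A/P = 5.753/7.39 = 0.7785 m. Q_B = (1/0.024)·5.753·0.7785^(2/3)·√0.0098 = 20.08 m³/s.
Q_A = 428.4 m³/s vs Q_B = 20.08 m³/s, so channel A carries more.

channel A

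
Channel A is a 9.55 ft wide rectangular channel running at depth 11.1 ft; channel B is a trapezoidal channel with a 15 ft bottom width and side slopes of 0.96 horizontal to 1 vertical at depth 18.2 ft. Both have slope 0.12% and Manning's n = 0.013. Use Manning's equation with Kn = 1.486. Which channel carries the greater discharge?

Channel A: Flow area A = b·y = 9.55 × 11.1 = 106 ft². Wetted perimeter P = b + 2y = 9.55 + 2×11.1 = 31.75 ft. Hydraulic radius R = A/P = 106/31.75 = 3.339 ft. Q_A = (1.486/0.013)·106·3.339^(2/3)·√0.0012 = 937.7 ft³/s.
Channel B: With bottom width b = 15 ft and side slope z = 0.96: A = (b + zy)y = (15 + 0.96×18.2)×18.2 = 591 ft²; P = b + 2y√(1+z²) = 15 + 2×18.2×1.386 = 65.46 ft. Hydraulic radius R = A/P = 591/65.46 = 9.028 ft. Q_B = (1.486/0.013)·591·9.028^(2/3)·√0.0012 = 10150 ft³/s.
Q_A = 937.7 ft³/s vs Q_B = 10150 ft³/s, so channel B carries more.

channel B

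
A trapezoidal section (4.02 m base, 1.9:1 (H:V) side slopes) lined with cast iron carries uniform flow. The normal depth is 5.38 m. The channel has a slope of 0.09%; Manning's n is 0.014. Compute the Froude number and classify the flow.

With bottom width b = 4.02 m and side slope z = 1.9: A = (b + zy)y = (4.02 + 1.9×5.38)×5.38 = 76.62 m²; P = b + 2y√(1+z²) = 4.02 + 2×5.38×2.147 = 27.12 m.
Hydraulic radius R = A/P = 76.62/27.12 = 2.825 m.
V = (1/n) R^(2/3) √S = (1/0.014) × 2.825^(2/3) × √0.0009 = 4.282 m/s. Hydraulic depth D_h = A/T = 76.62/24.46 = 3.132 m.
Froude number Fr = V/√(g·D_h) = 4.282/√(9.81×3.132) = 0.773, which is less than 1, so the flow is subcritical.

subcritical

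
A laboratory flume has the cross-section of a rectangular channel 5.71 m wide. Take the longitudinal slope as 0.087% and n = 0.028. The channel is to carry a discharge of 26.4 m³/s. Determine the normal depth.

Manning's equation rearranged: A R^(2/3) = nQ / (1·√S) = 0.028 × 26.4 / (√0.00087) = 25.06.
At y = 3.65 m: A R^(2/3) = 28.53 — high.
At y = 2.82 m: A R^(2/3) = 20.33 — low.
At y = 3.3 m: A R^(2/3) = 25.03 — matches.

y_n = 3.3 m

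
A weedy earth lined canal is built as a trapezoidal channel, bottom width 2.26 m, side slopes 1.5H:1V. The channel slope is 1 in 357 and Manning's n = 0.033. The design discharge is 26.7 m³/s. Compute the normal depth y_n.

Manning's equation rearranged: A R^(2/3) = nQ / (1·√S) = 0.033 × 26.7 / (√0.002801) = 16.65.
Try y = 2.73 m: A R^(2/3) = 22.06 — too large.
Try y = 2.4 m: A R^(2/3) = 16.65 — matches.

y_n = 2.4 m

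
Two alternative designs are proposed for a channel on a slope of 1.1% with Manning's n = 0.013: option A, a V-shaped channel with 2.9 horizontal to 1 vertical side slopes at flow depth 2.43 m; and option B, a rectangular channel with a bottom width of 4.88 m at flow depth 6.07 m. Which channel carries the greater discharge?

Channel A: For a triangular section with side slope z = 2.9: A = zy² = 2.9×2.43² = 17.12 m²; P = 2y√(1+z²) = 2×2.43×3.068 = 14.91 m. Hydraulic radius R = A/P = 17.12/14.91 = 1.149 m. Q_A = (1/0.013)·17.12·1.149^(2/3)·√0.011 = 151.5 m³/s.
Channel B: Flow area A = b·y = 4.88 × 6.07 = 29.62 m². Wetted perimeter P = b + 2y = 4.88 + 2×6.07 = 17.02 m. Hydraulic radius R = A/P = 29.62/17.02 = 1.74 m. Q_B = (1/0.013)·29.62·1.74^(2/3)·√0.011 = 345.8 m³/s.
Q_A = 151.5 m³/s vs Q_B = 345.8 m³/s, so channel B carries more.

channel B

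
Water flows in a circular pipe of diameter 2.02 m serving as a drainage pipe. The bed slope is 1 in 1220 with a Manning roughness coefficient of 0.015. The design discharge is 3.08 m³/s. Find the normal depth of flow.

Manning's equation rearranged: A R^(2/3) = nQ / (1·√S) = 0.015 × 3.08 / (√0.0008197) = 1.614.
At y = 1.7 m: A R^(2/3) = 2.078 — over.
At y = 1.36 m: A R^(2/3) = 1.615 — matches.

y_n = 1.36 m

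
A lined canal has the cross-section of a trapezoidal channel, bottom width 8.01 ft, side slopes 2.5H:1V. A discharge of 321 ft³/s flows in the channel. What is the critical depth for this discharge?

y_c = 2.76 ft

At critical depth, Q² T / (g A³) = 1, i.e. A³/T = Q²/g = 321²/32.2 = 3200.
Try y = 1.92 ft: A³/T = 844.9 — too small.
Try y = 3.42 ft: A³/T = 7235 — too large.
Try y = 2.76 ft: A³/T = 3195 — close enough.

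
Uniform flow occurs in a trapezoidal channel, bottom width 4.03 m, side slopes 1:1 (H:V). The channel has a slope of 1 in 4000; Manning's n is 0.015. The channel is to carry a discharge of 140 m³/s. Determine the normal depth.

y_n = 6.26 m

Manning's equation rearranged: A R^(2/3) = nQ / (1·√S) = 0.015 × 140 / (√0.00025) = 132.8.
Try y = 7.74 m: A R^(2/3) = 210.6 — over.
Try y = 5.43 m: A R^(2/3) = 98.35 — short.
Try y = 6.26 m: A R^(2/3) = 132.9 — matches.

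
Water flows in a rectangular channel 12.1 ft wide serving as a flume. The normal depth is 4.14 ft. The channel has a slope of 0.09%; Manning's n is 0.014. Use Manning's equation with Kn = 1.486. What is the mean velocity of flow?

Flow area A = b·y = 12.1 × 4.14 = 50.09 ft². Wetted perimeter P = b + 2y = 12.1 + 2×4.14 = 20.38 ft.
Hydraulic radius R = A/P = 50.09/20.38 = 2.458 ft.
From Manning's equation, V = (1.486/n) R^(2/3) S^(1/2) = (1.486/0.014) × 2.458^(2/3) × 0.0009^(1/2) = 5.8 ft/s.

V = 5.8 ft/s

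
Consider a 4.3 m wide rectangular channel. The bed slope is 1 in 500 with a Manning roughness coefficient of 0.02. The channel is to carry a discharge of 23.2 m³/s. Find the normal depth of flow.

y_n = 2.26 m

Manning's equation rearranged: A R^(2/3) = nQ / (1·√S) = 0.02 × 23.2 / (√0.002) = 10.38.
Trying y = 2.81 m: A R^(2/3) = 13.78 — over.
Trying y = 2.26 m: A R^(2/3) = 10.37 — matches.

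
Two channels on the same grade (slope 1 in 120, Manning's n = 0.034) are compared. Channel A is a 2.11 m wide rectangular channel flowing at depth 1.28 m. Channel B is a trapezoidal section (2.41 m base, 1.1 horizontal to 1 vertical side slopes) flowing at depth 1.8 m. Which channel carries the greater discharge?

Channel A: Flow area A = b·y = 2.11 × 1.28 = 2.701 m². Wetted perimeter P = b + 2y = 2.11 + 2×1.28 = 4.67 m. Hydraulic radius R = A/P = 2.701/4.67 = 0.5783 m. Q_A = (1/0.034)·2.701·0.5783^(2/3)·√0.008333 = 5.034 m³/s.
Channel B: With bottom width b = 2.41 m and side slope z = 1.1: A = (b + zy)y = (2.41 + 1.1×1.8)×1.8 = 7.902 m²; P = b + 2y√(1+z²) = 2.41 + 2×1.8×1.487 = 7.762 m. Hydraulic radius R = A/P = 7.902/7.762 = 1.018 m. Q_B = (1/0.034)·7.902·1.018^(2/3)·√0.008333 = 21.47 m³/s.
Q_A = 5.034 m³/s vs Q_B = 21.47 m³/s, so channel B carries more.

channel B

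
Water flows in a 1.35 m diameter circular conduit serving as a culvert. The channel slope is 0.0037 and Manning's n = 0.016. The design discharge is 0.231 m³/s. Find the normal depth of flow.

y_n = 0.27 m

Manning's equation rearranged: A R^(2/3) = nQ / (1·√S) = 0.016 × 0.231 / (√0.0037) = 0.06076.
Try y = 0.332 m: A R^(2/3) = 0.092 — over.
Try y = 0.187 m: A R^(2/3) = 0.0286 — short.
Try y = 0.27 m: A R^(2/3) = 0.06076 — ≈ 0.06076.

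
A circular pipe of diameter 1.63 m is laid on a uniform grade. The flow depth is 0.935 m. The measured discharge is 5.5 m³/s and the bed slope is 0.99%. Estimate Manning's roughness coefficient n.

For a circular section of diameter D = 1.63 m at depth y = 0.935 m, the central angle is θ = 2 arccos(1 − 2y/D) = 3.437 rad. Then A = (D²/8)(θ − sin θ) = 1.238 m² and P = Dθ/2 = 2.801 m.
Hydraulic radius R = A/P = 1.238/2.801 = 0.442 m.
Rearranging Manning's equation: n = (1/Q) A R^(2/3) S^(1/2) = (1/5.5) × 1.238 × 0.442^(2/3) × √0.0099 = 0.013.

n = 0.013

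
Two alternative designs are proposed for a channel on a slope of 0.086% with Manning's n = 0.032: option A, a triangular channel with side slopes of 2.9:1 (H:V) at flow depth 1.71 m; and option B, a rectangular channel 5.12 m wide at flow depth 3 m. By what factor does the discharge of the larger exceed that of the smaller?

Channel A: For a triangular section with side slope z = 2.9: A = zy² = 2.9×1.71² = 8.48 m²; P = 2y√(1+z²) = 2×1.71×3.068 = 10.49 m. Hydraulic radius R = A/P = 8.48/10.49 = 0.8083 m. Q_A = (1/0.032)·8.48·0.8083^(2/3)·√0.00086 = 6.743 m³/s.
Channel B: Flow area A = b·y = 5.12 × 3 = 15.36 m². Wetted perimeter P = b + 2y = 5.12 + 2×3 = 11.12 m. Hydraulic radius R = A/P = 15.36/11.12 = 1.381 m. Q_B = (1/0.032)·15.36·1.381^(2/3)·√0.00086 = 17.46 m³/s.
The larger discharge is 17.46 m³/s and the smaller is 6.743 m³/s; the ratio is 2.59.

2.59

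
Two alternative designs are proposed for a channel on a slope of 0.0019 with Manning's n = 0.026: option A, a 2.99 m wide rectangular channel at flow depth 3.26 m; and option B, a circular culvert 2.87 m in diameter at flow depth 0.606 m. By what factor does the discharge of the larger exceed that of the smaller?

Channel A: Flow area A = b·y = 2.99 × 3.26 = 9.747 m². Wetted perimeter P = b + 2y = 2.99 + 2×3.26 = 9.51 m. Hydraulic radius R = A/P = 9.747/9.51 = 1.025 m. Q_A = (1/0.026)·9.747·1.025^(2/3)·√0.0019 = 16.61 m³/s.
Channel B: For a circular section of diameter D = 2.87 m at depth y = 0.606 m, the central angle is θ = 2 arccos(1 − 2y/D) = 1.91 rad. Then A = (D²/8)(θ − sin θ) = 0.9953 m² and P = Dθ/2 = 2.741 m. Hydraulic radius R = A/P = 0.9953/2.741 = 0.3632 m. Q_B = (1/0.026)·0.9953·0.3632^(2/3)·√0.0019 = 0.8494 m³/s.
The larger discharge is 16.61 m³/s and the smaller is 0.8494 m³/s; the ratio is 19.6.

19.6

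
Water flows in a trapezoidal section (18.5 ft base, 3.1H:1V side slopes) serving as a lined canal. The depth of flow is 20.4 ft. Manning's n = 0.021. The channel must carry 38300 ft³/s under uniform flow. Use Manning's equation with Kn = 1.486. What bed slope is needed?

S = 0.0043

With bottom width b = 18.5 ft and side slope z = 3.1: A = (b + zy)y = (18.5 + 3.1×20.4)×20.4 = 1667 ft²; P = b + 2y√(1+z²) = 18.5 + 2×20.4×3.257 = 151.4 ft.
Hydraulic radius R = A/P = 1667/151.4 = 11.01 ft.
From Manning's equation, S = [nQ / (1.486 A R^(2/3))]² = [0.021 × 38300 / (1.486 × 1667 × 11.01^(2/3))]² = 0.0043.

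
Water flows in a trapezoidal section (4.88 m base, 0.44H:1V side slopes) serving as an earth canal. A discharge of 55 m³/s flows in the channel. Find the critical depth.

At critical depth, Q² T / (g A³) = 1, i.e. A³/T = Q²/g = 55²/9.81 = 308.4.
Trying y = 1.63 m: A³/T = 120.3 — short.
Trying y = 2.67 m: A³/T = 584.4 — over.
Trying y = 2.19 m: A³/T = 307.9 — close enough.

y_c = 2.19 m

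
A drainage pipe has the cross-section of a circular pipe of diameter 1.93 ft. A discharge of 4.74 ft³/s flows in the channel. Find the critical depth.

At critical depth, Q² T / (g A³) = 1, i.e. A³/T = Q²/g = 4.74²/32.2 = 0.6978.
At y = 0.84 ft: A³/T = 0.954 — high.
At y = 0.774 ft: A³/T = 0.697 — matches.

y_c = 0.774 ft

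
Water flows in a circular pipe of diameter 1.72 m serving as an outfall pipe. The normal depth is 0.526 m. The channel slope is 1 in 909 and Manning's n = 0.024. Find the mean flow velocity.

V = 0.618 m/s

For a circular section of diameter D = 1.72 m at depth y = 0.526 m, the central angle is θ = 2 arccos(1 − 2y/D) = 2.344 rad. Then A = (D²/8)(θ − sin θ) = 0.6021 m² and P = Dθ/2 = 2.016 m.
Hydraulic radius R = A/P = 0.6021/2.016 = 0.2987 m.
From Manning's equation, V = (1/n) R^(2/3) S^(1/2) = (1/0.024) × 0.2987^(2/3) × 0.0011^(1/2) = 0.618 m/s.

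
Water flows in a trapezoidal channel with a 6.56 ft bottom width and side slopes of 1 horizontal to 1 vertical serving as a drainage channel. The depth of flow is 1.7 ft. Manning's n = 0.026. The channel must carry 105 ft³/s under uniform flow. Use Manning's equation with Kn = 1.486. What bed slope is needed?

With bottom width b = 6.56 ft and side slope z = 1: A = (b + zy)y = (6.56 + 1×1.7)×1.7 = 14.04 ft²; P = b + 2y√(1+z²) = 6.56 + 2×1.7×1.414 = 11.37 ft.
Hydraulic radius R = A/P = 14.04/11.37 = 1.235 ft.
From Manning's equation, S = [nQ / (1.486 A R^(2/3))]² = [0.026 × 105 / (1.486 × 14.04 × 1.235^(2/3))]² = 0.0129.

S = 0.0129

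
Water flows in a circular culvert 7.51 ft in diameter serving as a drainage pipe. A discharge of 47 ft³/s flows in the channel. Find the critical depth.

At critical depth, Q² T / (g A³) = 1, i.e. A³/T = Q²/g = 47²/32.2 = 68.6.
At y = 1.89 ft: A³/T = 102.5 — high.
At y = 1.42 ft: A³/T = 33.51 — low.
At y = 1.71 ft: A³/T = 69.35 — close enough.

y_c = 1.71 ft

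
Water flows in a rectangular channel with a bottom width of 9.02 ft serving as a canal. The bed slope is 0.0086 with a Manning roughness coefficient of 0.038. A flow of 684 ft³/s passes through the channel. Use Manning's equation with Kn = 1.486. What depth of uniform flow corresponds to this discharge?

y_n = 9.85 ft

Manning's equation rearranged: A R^(2/3) = nQ / (1.486·√S) = 0.038 × 684 / (1.486 × √0.0086) = 188.6.
Trying y = 7.63 ft: A R^(2/3) = 137.8 — too small.
Trying y = 10.9 ft: A R^(2/3) = 213.1 — too large.
Trying y = 9.85 ft: A R^(2/3) = 188.6 — close enough.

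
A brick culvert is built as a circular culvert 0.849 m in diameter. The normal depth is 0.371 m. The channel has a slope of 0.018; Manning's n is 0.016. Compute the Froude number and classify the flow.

supercritical

For a circular section of diameter D = 0.849 m at depth y = 0.371 m, the central angle is θ = 2 arccos(1 − 2y/D) = 2.889 rad. Then A = (D²/8)(θ − sin θ) = 0.2378 m² and P = Dθ/2 = 1.226 m.
Hydraulic radius R = A/P = 0.2378/1.226 = 0.1939 m.
V = (1/n) R^(2/3) √S = (1/0.016) × 0.1939^(2/3) × √0.018 = 2.809 m/s. Hydraulic depth D_h = A/T = 0.2378/0.8422 = 0.2823 m.
Froude number Fr = V/√(g·D_h) = 2.809/√(9.81×0.2823) = 1.69, which is greater than 1, so the flow is supercritical.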